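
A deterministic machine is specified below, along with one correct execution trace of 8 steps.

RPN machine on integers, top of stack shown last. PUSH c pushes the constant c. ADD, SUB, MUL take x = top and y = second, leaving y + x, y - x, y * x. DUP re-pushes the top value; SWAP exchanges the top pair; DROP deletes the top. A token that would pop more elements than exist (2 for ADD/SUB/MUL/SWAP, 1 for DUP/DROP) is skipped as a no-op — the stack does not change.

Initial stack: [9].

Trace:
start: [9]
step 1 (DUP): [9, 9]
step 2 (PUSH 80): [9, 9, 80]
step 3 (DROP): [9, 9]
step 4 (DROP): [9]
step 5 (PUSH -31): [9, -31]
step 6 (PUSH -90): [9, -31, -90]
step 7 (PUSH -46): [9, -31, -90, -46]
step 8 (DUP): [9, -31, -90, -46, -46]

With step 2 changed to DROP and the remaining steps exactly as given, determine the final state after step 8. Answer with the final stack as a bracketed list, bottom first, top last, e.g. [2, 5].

(re-executing from step 2 with the substitution; state before step 2: [9, 9])
step 2 (DROP): [9]
step 3 (DROP): []
step 4 (DROP): []
step 5 (PUSH -31): [-31]
step 6 (PUSH -90): [-31, -90]
step 7 (PUSH -46): [-31, -90, -46]
step 8 (DUP): [-31, -90, -46, -46]

[-31, -90, -46, -46]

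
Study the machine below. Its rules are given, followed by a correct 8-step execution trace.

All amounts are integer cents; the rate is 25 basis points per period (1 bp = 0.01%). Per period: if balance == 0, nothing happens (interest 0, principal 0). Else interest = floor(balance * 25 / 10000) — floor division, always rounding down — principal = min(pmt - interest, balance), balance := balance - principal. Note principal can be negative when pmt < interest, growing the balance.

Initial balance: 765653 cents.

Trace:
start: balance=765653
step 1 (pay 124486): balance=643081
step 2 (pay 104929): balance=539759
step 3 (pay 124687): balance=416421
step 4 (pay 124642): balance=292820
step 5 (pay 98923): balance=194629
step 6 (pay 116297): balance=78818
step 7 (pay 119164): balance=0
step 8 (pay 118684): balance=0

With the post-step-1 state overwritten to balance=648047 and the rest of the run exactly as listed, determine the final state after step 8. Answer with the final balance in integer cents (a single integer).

0

state after step 1 := balance=648047
step 2 (pay 104929): balance=544738
step 3 (pay 124687): balance=421412
step 4 (pay 124642): balance=297823
step 5 (pay 98923): balance=199644
step 6 (pay 116297): balance=83846
step 7 (pay 119164): balance=0
step 8 (pay 118684): balance=0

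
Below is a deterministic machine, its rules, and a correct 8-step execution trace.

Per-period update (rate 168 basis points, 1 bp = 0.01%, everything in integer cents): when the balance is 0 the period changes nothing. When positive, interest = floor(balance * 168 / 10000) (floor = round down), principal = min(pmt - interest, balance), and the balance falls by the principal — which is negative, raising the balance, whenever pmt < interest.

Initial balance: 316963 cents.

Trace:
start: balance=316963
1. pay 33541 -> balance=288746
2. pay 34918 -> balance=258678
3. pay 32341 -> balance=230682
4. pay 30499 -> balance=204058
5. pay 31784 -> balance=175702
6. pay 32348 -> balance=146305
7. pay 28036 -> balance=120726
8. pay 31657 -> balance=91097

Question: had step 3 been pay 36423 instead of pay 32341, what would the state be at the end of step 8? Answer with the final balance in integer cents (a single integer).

86659

(re-executing from step 3 with the substitution; state before step 3: balance=258678)
3. pay 36423 -> balance=226600
4. pay 30499 -> balance=199907
5. pay 31784 -> balance=171481
6. pay 32348 -> balance=142013
7. pay 28036 -> balance=116362
8. pay 31657 -> balance=86659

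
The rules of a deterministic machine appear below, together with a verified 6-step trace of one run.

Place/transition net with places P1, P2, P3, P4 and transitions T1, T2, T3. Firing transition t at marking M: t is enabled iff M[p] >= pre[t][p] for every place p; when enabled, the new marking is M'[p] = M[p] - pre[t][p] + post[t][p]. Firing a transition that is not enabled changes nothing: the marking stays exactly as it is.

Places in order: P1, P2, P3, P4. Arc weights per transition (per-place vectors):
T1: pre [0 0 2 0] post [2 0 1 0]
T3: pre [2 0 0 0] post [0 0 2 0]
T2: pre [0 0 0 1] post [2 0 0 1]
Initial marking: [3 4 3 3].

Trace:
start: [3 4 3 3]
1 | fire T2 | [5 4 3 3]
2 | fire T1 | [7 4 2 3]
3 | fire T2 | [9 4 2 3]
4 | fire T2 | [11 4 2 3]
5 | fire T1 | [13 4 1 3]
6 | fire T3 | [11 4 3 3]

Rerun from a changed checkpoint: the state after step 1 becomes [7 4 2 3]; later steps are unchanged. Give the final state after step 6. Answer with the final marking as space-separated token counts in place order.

state after step 1 := [7 4 2 3]
2 | fire T1 | [9 4 1 3]
3 | fire T2 | [11 4 1 3]
4 | fire T2 | [13 4 1 3]
5 | fire T1 | [13 4 1 3]
6 | fire T3 | [11 4 3 3]

11 4 3 3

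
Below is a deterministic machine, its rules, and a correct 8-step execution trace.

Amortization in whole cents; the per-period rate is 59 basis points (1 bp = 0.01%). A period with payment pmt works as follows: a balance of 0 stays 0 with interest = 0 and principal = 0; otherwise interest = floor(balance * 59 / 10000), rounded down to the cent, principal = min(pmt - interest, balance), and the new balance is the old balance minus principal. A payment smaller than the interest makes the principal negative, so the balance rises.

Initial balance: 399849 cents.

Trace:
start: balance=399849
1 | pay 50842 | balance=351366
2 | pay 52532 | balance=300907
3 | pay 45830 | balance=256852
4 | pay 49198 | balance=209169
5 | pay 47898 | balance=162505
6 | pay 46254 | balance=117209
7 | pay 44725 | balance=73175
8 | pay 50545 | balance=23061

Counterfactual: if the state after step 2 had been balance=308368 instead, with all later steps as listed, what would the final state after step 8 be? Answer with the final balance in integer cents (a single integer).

state after step 2 := balance=308368
3 | pay 45830 | balance=264357
4 | pay 49198 | balance=216718
5 | pay 47898 | balance=170098
6 | pay 46254 | balance=124847
7 | pay 44725 | balance=80858
8 | pay 50545 | balance=30790

30790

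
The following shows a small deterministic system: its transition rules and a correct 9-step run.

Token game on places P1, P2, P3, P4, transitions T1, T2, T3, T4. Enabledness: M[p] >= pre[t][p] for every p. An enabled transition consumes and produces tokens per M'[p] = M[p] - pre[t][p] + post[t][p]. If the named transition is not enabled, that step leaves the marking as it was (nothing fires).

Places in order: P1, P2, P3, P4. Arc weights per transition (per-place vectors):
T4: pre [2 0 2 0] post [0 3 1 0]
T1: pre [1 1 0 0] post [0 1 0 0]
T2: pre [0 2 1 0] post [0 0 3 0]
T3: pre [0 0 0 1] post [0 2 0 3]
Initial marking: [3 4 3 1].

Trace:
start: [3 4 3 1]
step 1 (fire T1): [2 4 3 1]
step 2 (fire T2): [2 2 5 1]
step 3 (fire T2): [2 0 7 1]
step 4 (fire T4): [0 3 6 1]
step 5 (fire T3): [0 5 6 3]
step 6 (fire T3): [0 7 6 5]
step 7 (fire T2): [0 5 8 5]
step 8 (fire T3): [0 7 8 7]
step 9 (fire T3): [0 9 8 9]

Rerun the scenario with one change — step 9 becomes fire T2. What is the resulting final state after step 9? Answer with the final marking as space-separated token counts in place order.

0 5 10 7

(re-executing from step 9 with the substitution; state before step 9: [0 7 8 7])
step 9 (fire T2): [0 5 10 7]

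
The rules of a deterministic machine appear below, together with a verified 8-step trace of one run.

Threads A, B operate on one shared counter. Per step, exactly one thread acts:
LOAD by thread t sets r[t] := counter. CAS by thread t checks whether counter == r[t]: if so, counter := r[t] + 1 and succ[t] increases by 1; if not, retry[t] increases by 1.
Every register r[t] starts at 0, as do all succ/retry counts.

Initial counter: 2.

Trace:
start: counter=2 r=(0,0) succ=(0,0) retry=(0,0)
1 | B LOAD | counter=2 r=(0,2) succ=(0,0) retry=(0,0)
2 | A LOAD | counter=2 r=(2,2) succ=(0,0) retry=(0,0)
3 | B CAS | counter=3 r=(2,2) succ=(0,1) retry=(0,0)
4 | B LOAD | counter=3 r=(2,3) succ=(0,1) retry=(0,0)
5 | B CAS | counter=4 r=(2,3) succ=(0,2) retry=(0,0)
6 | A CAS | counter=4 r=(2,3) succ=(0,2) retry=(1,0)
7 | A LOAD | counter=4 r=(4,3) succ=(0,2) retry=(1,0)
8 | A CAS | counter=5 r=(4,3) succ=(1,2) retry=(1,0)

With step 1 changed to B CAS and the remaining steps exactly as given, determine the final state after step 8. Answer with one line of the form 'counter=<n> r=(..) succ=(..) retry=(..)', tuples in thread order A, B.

(re-executing from step 1 with the substitution; state before step 1: counter=2 r=(0,0) succ=(0,0) retry=(0,0))
1 | B CAS | counter=2 r=(0,0) succ=(0,0) retry=(0,1)
2 | A LOAD | counter=2 r=(2,0) succ=(0,0) retry=(0,1)
3 | B CAS | counter=2 r=(2,0) succ=(0,0) retry=(0,2)
4 | B LOAD | counter=2 r=(2,2) succ=(0,0) retry=(0,2)
5 | B CAS | counter=3 r=(2,2) succ=(0,1) retry=(0,2)
6 | A CAS | counter=3 r=(2,2) succ=(0,1) retry=(1,2)
7 | A LOAD | counter=3 r=(3,2) succ=(0,1) retry=(1,2)
8 | A CAS | counter=4 r=(3,2) succ=(1,1) retry=(1,2)

counter=4 r=(3,2) succ=(1,1) retry=(1,2)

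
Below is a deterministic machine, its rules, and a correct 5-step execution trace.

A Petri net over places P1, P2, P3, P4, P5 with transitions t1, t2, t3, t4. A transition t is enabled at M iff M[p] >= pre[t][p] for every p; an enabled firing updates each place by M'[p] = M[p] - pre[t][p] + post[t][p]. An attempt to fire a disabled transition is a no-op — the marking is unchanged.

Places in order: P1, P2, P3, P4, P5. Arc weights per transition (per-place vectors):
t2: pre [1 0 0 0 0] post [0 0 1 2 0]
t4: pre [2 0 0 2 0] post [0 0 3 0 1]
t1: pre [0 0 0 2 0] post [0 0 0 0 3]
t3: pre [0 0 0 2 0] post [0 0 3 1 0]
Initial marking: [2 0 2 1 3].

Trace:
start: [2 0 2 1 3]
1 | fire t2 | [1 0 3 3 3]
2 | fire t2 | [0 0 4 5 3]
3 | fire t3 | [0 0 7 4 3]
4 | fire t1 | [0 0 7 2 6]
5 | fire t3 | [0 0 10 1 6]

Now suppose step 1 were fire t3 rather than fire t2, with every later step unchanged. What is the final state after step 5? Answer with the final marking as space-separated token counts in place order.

1 0 6 0 6

(re-executing from step 1 with the substitution; state before step 1: [2 0 2 1 3])
1 | fire t3 | [2 0 2 1 3]
2 | fire t2 | [1 0 3 3 3]
3 | fire t3 | [1 0 6 2 3]
4 | fire t1 | [1 0 6 0 6]
5 | fire t3 | [1 0 6 0 6]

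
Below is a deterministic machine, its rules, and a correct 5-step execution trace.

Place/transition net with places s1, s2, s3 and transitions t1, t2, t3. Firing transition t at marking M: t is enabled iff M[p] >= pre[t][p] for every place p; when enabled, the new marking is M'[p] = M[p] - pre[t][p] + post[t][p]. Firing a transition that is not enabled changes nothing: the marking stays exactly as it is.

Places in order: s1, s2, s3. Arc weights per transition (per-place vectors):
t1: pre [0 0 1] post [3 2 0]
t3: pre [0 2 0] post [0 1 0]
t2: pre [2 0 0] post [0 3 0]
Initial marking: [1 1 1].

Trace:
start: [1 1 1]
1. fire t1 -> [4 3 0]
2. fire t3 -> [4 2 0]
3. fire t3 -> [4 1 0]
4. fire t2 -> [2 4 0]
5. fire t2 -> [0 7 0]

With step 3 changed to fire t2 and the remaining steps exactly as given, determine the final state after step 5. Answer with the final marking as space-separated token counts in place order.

0 8 0

(re-executing from step 3 with the substitution; state before step 3: [4 2 0])
3. fire t2 -> [2 5 0]
4. fire t2 -> [0 8 0]
5. fire t2 -> [0 8 0]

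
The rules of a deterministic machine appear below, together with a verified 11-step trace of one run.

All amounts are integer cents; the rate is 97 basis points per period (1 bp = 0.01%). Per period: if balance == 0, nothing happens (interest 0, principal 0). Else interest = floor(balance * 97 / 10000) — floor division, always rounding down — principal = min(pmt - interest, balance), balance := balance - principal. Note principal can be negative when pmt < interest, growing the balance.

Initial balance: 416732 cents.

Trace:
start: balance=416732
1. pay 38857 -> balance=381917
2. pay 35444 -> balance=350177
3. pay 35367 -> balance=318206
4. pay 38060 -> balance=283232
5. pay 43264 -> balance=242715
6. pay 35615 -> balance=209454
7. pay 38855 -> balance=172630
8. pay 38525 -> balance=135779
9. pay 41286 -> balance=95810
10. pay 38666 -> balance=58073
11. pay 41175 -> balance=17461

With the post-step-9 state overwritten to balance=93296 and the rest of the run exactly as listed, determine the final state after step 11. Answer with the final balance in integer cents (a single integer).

state after step 9 := balance=93296
10. pay 38666 -> balance=55534
11. pay 41175 -> balance=14897

14897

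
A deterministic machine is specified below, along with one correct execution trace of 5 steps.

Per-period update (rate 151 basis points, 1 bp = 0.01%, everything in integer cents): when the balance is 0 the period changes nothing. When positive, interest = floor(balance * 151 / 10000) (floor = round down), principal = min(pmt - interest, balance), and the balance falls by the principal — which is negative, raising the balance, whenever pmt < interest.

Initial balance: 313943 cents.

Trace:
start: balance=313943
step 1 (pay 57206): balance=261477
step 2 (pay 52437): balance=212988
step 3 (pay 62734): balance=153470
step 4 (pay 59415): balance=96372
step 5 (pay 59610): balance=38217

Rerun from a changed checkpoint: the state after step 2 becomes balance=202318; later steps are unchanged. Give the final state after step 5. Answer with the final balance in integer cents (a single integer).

state after step 2 := balance=202318
step 3 (pay 62734): balance=142639
step 4 (pay 59415): balance=85377
step 5 (pay 59610): balance=27056

27056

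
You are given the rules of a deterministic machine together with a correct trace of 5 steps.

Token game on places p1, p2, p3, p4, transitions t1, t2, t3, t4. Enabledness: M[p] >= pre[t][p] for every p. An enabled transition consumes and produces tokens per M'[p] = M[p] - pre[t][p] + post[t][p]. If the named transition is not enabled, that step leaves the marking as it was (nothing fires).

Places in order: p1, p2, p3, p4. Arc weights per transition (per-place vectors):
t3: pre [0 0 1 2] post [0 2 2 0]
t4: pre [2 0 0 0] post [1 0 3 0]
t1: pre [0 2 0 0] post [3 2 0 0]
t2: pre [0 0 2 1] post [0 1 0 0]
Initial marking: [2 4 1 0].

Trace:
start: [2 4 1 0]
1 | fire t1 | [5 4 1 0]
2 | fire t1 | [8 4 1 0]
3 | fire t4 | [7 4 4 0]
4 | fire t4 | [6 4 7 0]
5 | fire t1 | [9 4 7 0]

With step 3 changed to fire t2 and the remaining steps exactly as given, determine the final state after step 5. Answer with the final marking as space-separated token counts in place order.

10 4 4 0

(re-executing from step 3 with the substitution; state before step 3: [8 4 1 0])
3 | fire t2 | [8 4 1 0]
4 | fire t4 | [7 4 4 0]
5 | fire t1 | [10 4 4 0]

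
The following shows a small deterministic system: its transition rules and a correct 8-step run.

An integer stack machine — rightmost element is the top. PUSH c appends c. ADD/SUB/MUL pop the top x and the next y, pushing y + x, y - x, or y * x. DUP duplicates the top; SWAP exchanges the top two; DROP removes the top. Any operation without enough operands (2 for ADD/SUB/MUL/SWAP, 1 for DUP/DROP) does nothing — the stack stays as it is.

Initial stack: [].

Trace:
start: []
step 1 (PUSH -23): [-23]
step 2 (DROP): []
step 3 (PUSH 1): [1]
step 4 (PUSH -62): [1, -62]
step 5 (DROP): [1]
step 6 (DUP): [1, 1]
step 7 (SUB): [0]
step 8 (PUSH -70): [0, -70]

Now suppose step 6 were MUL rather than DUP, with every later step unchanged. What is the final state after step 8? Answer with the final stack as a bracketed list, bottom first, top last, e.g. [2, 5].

[1, -70]

(re-executing from step 6 with the substitution; state before step 6: [1])
step 6 (MUL): [1]
step 7 (SUB): [1]
step 8 (PUSH -70): [1, -70]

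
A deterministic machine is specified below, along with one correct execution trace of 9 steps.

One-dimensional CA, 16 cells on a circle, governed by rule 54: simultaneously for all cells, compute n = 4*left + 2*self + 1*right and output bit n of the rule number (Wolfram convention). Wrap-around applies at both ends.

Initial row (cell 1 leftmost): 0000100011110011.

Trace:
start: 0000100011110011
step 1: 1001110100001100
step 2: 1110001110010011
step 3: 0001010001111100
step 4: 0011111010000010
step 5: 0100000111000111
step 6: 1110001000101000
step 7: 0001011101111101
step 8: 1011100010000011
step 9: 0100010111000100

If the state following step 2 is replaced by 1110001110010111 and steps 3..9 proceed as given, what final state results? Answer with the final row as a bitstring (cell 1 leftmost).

state after step 2 := 1110001110010111
step 3: 0001010001111000
step 4: 0011111010000100
step 5: 0100000111001110
step 6: 1110001000110001
step 7: 0001011101001010
step 8: 0011100011111111
step 9: 1100010100000000

1100010100000000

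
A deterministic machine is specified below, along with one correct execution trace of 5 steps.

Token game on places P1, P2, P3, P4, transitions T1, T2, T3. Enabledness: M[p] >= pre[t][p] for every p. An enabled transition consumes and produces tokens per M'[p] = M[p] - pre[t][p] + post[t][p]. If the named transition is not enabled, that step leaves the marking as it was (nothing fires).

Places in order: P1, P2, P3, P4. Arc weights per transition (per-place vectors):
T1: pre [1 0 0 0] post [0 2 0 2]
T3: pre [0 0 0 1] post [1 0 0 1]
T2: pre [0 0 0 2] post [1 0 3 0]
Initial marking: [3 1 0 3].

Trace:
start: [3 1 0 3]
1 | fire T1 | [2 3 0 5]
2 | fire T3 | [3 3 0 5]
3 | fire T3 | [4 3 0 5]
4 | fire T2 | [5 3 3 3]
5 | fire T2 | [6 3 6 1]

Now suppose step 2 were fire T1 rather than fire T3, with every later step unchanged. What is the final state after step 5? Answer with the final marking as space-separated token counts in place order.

(re-executing from step 2 with the substitution; state before step 2: [2 3 0 5])
2 | fire T1 | [1 5 0 7]
3 | fire T3 | [2 5 0 7]
4 | fire T2 | [3 5 3 5]
5 | fire T2 | [4 5 6 3]

4 5 6 3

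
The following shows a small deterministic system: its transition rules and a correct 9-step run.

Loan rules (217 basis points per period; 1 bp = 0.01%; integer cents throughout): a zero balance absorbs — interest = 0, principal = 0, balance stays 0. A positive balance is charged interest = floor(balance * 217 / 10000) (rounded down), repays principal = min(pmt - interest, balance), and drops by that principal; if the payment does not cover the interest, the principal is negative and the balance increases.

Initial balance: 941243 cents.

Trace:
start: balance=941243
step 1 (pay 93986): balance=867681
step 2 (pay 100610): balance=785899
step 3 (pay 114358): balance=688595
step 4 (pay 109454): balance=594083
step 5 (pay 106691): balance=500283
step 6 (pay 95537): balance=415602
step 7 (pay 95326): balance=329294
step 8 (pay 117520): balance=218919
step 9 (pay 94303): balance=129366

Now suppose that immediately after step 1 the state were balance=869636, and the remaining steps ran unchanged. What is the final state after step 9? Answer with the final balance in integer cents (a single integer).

131686

state after step 1 := balance=869636
step 2 (pay 100610): balance=787897
step 3 (pay 114358): balance=690636
step 4 (pay 109454): balance=596168
step 5 (pay 106691): balance=502413
step 6 (pay 95537): balance=417778
step 7 (pay 95326): balance=331517
step 8 (pay 117520): balance=221190
step 9 (pay 94303): balance=131686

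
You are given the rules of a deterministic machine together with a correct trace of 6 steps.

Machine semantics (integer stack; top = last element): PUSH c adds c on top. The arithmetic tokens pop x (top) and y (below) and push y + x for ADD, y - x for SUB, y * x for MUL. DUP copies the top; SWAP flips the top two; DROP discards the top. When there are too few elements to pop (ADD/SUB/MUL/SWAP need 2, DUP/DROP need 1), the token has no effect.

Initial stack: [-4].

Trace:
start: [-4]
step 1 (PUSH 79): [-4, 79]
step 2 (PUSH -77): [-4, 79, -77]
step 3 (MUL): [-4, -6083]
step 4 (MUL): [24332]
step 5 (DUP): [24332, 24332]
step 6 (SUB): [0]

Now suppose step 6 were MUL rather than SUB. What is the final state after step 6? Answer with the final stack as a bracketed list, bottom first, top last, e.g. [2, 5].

[592046224]

(re-executing from step 6 with the substitution; state before step 6: [24332, 24332])
step 6 (MUL): [592046224]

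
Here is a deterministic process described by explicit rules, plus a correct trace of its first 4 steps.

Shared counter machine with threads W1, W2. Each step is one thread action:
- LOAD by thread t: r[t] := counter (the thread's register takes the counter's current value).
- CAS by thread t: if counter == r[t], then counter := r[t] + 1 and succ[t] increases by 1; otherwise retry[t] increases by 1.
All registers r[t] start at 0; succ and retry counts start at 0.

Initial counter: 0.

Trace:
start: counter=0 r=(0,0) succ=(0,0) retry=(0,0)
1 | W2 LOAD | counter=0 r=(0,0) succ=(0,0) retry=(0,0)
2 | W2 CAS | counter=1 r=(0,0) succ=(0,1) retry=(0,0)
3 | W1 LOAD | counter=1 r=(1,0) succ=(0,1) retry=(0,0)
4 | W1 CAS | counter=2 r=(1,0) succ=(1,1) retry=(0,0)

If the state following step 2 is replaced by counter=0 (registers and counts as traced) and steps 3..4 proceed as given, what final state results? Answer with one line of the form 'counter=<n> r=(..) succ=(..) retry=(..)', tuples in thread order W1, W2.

counter=1 r=(0,0) succ=(1,1) retry=(0,0)

state after step 2 := counter=0 r=(0,0) succ=(0,1) retry=(0,0)
3 | W1 LOAD | counter=0 r=(0,0) succ=(0,1) retry=(0,0)
4 | W1 CAS | counter=1 r=(0,0) succ=(1,1) retry=(0,0)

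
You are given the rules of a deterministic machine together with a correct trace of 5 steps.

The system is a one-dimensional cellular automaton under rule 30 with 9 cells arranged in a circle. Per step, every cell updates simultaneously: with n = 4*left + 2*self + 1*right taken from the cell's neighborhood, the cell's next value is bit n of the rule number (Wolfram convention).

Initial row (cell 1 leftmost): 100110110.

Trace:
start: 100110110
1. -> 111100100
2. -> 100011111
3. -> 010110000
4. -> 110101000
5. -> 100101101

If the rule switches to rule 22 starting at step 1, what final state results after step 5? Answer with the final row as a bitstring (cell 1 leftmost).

000010010

(re-executing steps 1..5 under rule 22; state before step 1: 100110110)
1. -> 111000000
2. -> 000100001
3. -> 101110011
4. -> 000001100
5. -> 000010010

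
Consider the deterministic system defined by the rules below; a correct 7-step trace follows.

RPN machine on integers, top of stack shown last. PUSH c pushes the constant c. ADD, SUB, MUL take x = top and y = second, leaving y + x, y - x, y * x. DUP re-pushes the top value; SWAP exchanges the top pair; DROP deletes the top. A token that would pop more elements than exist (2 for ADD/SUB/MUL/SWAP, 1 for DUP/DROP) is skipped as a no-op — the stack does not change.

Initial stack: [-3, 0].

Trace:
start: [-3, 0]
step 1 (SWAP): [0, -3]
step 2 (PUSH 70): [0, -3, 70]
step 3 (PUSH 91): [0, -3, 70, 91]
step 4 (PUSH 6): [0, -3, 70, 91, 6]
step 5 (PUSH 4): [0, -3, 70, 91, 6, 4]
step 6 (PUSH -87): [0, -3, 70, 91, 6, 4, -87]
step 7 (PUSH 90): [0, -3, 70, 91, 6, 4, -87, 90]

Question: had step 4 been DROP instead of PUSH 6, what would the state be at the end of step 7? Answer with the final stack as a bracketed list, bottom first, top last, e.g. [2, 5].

(re-executing from step 4 with the substitution; state before step 4: [0, -3, 70, 91])
step 4 (DROP): [0, -3, 70]
step 5 (PUSH 4): [0, -3, 70, 4]
step 6 (PUSH -87): [0, -3, 70, 4, -87]
step 7 (PUSH 90): [0, -3, 70, 4, -87, 90]

[0, -3, 70, 4, -87, 90]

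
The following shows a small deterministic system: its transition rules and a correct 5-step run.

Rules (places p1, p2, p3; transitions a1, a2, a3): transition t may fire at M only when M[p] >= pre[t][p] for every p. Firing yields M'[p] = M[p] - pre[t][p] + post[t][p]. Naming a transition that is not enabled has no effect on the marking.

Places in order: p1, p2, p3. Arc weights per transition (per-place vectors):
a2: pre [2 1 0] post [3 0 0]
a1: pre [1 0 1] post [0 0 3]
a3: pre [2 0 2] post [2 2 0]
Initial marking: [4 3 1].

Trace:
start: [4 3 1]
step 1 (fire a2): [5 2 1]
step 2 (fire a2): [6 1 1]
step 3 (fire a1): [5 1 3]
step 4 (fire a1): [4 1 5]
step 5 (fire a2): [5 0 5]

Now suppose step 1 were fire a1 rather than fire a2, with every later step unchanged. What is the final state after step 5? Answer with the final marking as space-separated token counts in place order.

3 1 7

(re-executing from step 1 with the substitution; state before step 1: [4 3 1])
step 1 (fire a1): [3 3 3]
step 2 (fire a2): [4 2 3]
step 3 (fire a1): [3 2 5]
step 4 (fire a1): [2 2 7]
step 5 (fire a2): [3 1 7]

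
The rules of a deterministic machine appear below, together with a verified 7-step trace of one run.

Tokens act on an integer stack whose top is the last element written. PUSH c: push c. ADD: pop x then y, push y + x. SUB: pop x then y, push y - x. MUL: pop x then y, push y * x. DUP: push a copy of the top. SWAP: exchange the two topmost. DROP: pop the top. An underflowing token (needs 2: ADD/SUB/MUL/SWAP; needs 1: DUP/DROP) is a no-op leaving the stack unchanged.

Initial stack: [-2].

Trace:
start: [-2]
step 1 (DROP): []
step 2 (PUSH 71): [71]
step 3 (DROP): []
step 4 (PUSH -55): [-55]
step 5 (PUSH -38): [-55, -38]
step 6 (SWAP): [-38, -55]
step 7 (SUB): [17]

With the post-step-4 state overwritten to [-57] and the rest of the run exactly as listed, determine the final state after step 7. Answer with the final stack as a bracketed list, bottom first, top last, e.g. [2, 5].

state after step 4 := [-57]
step 5 (PUSH -38): [-57, -38]
step 6 (SWAP): [-38, -57]
step 7 (SUB): [19]

[19]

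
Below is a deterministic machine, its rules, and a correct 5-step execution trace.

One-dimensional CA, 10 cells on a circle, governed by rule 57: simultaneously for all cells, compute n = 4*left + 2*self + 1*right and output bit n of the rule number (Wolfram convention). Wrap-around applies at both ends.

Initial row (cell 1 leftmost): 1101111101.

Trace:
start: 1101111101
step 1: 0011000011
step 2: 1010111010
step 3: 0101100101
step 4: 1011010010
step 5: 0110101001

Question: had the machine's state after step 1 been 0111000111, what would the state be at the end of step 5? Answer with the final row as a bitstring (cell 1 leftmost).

1010101010

state after step 1 := 0111000111
step 2: 1100110100
step 3: 1010101010
step 4: 0101010101
step 5: 1010101010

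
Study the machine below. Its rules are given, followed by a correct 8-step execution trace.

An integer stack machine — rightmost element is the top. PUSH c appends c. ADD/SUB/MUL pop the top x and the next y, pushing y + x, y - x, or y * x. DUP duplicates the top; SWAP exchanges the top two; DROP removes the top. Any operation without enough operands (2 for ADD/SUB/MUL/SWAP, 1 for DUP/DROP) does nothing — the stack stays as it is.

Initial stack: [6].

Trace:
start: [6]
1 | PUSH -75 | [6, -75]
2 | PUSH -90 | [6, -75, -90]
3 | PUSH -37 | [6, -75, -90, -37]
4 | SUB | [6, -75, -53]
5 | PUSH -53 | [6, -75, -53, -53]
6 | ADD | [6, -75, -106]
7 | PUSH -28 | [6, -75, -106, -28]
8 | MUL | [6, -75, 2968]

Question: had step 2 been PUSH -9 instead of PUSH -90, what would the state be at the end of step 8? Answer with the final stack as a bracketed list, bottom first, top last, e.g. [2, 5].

(re-executing from step 2 with the substitution; state before step 2: [6, -75])
2 | PUSH -9 | [6, -75, -9]
3 | PUSH -37 | [6, -75, -9, -37]
4 | SUB | [6, -75, 28]
5 | PUSH -53 | [6, -75, 28, -53]
6 | ADD | [6, -75, -25]
7 | PUSH -28 | [6, -75, -25, -28]
8 | MUL | [6, -75, 700]

[6, -75, 700]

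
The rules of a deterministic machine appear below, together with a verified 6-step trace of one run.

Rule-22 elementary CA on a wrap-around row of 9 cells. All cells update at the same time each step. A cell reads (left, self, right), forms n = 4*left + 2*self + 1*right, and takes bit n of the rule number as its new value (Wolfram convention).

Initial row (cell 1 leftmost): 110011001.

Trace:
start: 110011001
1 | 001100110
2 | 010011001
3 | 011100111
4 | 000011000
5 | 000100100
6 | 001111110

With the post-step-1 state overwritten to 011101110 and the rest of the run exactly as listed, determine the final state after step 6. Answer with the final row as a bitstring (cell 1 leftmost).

001101100

state after step 1 := 011101110
2 | 100000001
3 | 010000010
4 | 111000111
5 | 000101000
6 | 001101100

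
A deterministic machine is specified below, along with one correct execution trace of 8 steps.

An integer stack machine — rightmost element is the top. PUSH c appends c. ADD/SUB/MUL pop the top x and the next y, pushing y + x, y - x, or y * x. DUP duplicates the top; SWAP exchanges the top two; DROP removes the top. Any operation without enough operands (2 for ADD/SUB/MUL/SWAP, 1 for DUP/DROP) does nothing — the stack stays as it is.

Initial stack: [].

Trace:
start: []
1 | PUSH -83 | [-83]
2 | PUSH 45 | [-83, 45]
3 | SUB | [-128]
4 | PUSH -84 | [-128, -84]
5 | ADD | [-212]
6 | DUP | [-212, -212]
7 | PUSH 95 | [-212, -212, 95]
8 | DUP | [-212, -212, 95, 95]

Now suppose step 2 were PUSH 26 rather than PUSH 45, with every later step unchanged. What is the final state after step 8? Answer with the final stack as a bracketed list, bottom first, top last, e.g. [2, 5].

(re-executing from step 2 with the substitution; state before step 2: [-83])
2 | PUSH 26 | [-83, 26]
3 | SUB | [-109]
4 | PUSH -84 | [-109, -84]
5 | ADD | [-193]
6 | DUP | [-193, -193]
7 | PUSH 95 | [-193, -193, 95]
8 | DUP | [-193, -193, 95, 95]

[-193, -193, 95, 95]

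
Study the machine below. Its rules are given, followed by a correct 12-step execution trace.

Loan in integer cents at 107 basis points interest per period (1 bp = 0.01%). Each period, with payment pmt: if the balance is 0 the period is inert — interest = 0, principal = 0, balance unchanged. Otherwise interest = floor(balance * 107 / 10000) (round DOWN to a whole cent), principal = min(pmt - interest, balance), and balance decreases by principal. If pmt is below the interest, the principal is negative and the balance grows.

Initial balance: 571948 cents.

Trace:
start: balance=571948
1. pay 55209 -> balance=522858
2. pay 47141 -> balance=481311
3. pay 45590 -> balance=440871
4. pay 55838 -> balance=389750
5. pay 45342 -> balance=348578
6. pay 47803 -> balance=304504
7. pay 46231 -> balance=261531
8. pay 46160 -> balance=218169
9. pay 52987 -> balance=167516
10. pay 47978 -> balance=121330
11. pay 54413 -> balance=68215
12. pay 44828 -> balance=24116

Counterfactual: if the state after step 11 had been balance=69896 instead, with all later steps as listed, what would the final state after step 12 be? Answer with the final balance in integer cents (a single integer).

state after step 11 := balance=69896
12. pay 44828 -> balance=25815

25815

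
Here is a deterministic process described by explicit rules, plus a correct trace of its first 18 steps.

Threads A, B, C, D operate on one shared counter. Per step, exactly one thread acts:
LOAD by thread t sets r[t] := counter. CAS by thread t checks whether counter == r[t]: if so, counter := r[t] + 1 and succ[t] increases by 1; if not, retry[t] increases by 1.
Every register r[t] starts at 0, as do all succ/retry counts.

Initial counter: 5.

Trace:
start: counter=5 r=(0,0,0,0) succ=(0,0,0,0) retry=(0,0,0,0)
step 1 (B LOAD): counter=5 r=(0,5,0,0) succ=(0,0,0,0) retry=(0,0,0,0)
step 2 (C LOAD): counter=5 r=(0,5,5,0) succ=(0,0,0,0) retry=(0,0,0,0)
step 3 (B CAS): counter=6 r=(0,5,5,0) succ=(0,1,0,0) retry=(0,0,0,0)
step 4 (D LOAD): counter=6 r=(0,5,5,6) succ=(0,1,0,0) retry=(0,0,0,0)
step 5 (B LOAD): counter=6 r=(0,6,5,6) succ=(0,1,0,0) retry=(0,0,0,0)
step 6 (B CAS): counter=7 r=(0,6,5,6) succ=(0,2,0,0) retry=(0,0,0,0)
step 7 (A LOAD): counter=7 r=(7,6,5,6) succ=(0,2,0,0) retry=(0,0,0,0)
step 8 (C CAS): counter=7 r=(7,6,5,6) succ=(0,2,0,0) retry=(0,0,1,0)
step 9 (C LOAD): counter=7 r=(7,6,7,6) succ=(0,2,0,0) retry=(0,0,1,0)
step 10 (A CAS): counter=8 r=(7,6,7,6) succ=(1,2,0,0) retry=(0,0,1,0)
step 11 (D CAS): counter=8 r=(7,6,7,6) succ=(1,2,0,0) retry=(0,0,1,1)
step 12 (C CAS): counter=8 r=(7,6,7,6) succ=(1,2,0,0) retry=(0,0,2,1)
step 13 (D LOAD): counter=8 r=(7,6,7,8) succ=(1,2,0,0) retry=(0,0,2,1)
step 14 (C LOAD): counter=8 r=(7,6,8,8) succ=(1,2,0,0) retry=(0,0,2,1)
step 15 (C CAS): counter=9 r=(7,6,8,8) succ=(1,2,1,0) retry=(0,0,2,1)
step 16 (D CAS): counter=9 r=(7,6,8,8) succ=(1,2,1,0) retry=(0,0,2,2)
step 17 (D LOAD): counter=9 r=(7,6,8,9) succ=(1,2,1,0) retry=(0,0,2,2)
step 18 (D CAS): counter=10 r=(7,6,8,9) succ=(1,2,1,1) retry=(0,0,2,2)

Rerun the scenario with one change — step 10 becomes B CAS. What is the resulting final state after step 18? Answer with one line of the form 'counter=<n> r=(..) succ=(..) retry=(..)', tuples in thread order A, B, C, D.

(re-executing from step 10 with the substitution; state before step 10: counter=7 r=(7,6,7,6) succ=(0,2,0,0) retry=(0,0,1,0))
step 10 (B CAS): counter=7 r=(7,6,7,6) succ=(0,2,0,0) retry=(0,1,1,0)
step 11 (D CAS): counter=7 r=(7,6,7,6) succ=(0,2,0,0) retry=(0,1,1,1)
step 12 (C CAS): counter=8 r=(7,6,7,6) succ=(0,2,1,0) retry=(0,1,1,1)
step 13 (D LOAD): counter=8 r=(7,6,7,8) succ=(0,2,1,0) retry=(0,1,1,1)
step 14 (C LOAD): counter=8 r=(7,6,8,8) succ=(0,2,1,0) retry=(0,1,1,1)
step 15 (C CAS): counter=9 r=(7,6,8,8) succ=(0,2,2,0) retry=(0,1,1,1)
step 16 (D CAS): counter=9 r=(7,6,8,8) succ=(0,2,2,0) retry=(0,1,1,2)
step 17 (D LOAD): counter=9 r=(7,6,8,9) succ=(0,2,2,0) retry=(0,1,1,2)
step 18 (D CAS): counter=10 r=(7,6,8,9) succ=(0,2,2,1) retry=(0,1,1,2)

counter=10 r=(7,6,8,9) succ=(0,2,2,1) retry=(0,1,1,2)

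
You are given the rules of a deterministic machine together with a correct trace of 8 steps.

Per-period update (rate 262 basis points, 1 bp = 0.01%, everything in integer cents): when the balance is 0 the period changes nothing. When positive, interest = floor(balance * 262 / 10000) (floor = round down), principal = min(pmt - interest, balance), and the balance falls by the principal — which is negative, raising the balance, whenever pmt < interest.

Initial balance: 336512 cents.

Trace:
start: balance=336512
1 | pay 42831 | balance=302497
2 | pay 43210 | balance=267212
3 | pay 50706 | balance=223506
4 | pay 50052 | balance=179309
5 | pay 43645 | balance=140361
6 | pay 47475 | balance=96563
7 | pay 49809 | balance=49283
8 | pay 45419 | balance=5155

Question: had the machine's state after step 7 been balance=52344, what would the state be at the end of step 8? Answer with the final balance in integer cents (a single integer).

state after step 7 := balance=52344
8 | pay 45419 | balance=8296

8296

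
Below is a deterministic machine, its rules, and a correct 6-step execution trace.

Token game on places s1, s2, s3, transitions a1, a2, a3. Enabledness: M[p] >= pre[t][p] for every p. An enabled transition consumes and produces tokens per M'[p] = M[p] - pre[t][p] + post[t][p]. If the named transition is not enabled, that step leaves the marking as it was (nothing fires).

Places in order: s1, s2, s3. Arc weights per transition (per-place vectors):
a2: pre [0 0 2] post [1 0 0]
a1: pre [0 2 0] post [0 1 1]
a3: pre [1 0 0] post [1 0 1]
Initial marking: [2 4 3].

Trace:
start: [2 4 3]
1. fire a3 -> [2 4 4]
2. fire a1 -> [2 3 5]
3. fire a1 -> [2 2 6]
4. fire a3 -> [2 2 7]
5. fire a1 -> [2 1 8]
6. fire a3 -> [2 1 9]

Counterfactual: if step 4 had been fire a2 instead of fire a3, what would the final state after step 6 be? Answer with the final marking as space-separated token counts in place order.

(re-executing from step 4 with the substitution; state before step 4: [2 2 6])
4. fire a2 -> [3 2 4]
5. fire a1 -> [3 1 5]
6. fire a3 -> [3 1 6]

3 1 6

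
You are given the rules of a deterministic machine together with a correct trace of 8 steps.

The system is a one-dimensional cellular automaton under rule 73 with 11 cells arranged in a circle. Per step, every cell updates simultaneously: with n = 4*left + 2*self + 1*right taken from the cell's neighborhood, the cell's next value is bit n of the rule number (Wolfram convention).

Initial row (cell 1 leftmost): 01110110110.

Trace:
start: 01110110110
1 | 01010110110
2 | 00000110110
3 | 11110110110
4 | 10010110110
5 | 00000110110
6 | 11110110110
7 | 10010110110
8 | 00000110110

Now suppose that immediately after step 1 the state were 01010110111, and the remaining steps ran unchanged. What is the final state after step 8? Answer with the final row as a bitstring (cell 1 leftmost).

state after step 1 := 01010110111
2 | 00000110101
3 | 01110110000
4 | 01010110111
5 | 00000110101
6 | 01110110000
7 | 01010110111
8 | 00000110101

00000110101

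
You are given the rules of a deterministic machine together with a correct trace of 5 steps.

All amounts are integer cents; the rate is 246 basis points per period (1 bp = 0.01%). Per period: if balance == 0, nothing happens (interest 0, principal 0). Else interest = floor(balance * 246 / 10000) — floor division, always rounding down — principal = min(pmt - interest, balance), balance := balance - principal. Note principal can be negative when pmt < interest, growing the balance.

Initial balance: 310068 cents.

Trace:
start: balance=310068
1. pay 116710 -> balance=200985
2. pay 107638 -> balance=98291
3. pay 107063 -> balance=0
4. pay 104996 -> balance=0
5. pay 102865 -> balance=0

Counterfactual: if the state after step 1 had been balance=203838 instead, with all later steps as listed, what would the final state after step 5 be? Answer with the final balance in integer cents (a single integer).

state after step 1 := balance=203838
2. pay 107638 -> balance=101214
3. pay 107063 -> balance=0
4. pay 104996 -> balance=0
5. pay 102865 -> balance=0

0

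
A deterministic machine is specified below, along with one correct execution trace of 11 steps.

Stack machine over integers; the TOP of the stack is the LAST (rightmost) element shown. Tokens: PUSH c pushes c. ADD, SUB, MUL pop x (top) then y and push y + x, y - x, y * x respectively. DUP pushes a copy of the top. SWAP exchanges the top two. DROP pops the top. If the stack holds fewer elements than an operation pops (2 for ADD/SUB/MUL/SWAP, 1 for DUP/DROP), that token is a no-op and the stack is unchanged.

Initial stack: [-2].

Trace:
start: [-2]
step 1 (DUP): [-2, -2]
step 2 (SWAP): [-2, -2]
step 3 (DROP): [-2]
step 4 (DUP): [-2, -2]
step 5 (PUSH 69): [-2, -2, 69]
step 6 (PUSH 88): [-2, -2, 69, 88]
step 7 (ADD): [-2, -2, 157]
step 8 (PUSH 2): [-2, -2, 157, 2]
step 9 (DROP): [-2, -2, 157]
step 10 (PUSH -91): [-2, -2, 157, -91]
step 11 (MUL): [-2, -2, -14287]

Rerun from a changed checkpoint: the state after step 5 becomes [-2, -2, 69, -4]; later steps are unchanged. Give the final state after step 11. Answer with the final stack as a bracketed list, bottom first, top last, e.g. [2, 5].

state after step 5 := [-2, -2, 69, -4]
step 6 (PUSH 88): [-2, -2, 69, -4, 88]
step 7 (ADD): [-2, -2, 69, 84]
step 8 (PUSH 2): [-2, -2, 69, 84, 2]
step 9 (DROP): [-2, -2, 69, 84]
step 10 (PUSH -91): [-2, -2, 69, 84, -91]
step 11 (MUL): [-2, -2, 69, -7644]

[-2, -2, 69, -7644]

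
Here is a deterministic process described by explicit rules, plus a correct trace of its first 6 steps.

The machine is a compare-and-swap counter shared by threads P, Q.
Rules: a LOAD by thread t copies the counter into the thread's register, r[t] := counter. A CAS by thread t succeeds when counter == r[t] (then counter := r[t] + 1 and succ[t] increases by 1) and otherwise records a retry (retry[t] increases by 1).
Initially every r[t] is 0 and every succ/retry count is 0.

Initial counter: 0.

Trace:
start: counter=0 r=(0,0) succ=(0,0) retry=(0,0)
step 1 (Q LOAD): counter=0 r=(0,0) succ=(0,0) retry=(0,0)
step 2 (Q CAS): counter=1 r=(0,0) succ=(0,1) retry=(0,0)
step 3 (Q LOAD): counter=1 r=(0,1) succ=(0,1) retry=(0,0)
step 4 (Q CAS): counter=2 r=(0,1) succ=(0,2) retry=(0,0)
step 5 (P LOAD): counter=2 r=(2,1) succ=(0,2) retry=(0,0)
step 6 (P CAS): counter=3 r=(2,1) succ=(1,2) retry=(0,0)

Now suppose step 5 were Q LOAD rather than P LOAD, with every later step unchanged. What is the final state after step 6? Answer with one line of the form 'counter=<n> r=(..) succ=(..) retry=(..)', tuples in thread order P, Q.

(re-executing from step 5 with the substitution; state before step 5: counter=2 r=(0,1) succ=(0,2) retry=(0,0))
step 5 (Q LOAD): counter=2 r=(0,2) succ=(0,2) retry=(0,0)
step 6 (P CAS): counter=2 r=(0,2) succ=(0,2) retry=(1,0)

counter=2 r=(0,2) succ=(0,2) retry=(1,0)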